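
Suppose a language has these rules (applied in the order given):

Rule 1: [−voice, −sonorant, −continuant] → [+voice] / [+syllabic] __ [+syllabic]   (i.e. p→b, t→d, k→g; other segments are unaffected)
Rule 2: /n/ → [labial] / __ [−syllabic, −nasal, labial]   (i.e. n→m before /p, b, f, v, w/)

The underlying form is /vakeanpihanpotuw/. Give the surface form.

vageampihampoduw

Rule 1 (intervocalic voicing): /k/ is a voiceless stop between vowels /a/ and /e/, so it voices to [g]. /t/ is a voiceless stop between vowels /o/ and /u/, so it voices to [d]. /vakeanpihanpotuw/ → vageanpihanpoduw.
Rule 2 (nasal place assimilation): /n/ precedes the labial consonant /p/, so it assimilates in place to [m]. /n/ precedes the labial consonant /p/, so it assimilates in place to [m]. /vageanpihanpoduw/ → vageampihampoduw.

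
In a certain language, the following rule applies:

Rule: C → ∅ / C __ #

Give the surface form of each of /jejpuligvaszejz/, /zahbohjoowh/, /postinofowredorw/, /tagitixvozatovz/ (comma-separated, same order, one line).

/jejpuligvaszejz/: /z/ is the second consonant of a word-final cluster /jz/, so it deletes. → [jejpuligvaszej].
/zahbohjoowh/: /h/ is the second consonant of a word-final cluster /wh/, so it deletes. → [zahbohjoow].
/postinofowredorw/: /w/ is the second consonant of a word-final cluster /rw/, so it deletes. → [postinofowredor].
/tagitixvozatovz/: /z/ is the second consonant of a word-final cluster /vz/, so it deletes. → [tagitixvozatov].

jejpuligvaszej, zahbohjoow, postinofowredor, tagitixvozatov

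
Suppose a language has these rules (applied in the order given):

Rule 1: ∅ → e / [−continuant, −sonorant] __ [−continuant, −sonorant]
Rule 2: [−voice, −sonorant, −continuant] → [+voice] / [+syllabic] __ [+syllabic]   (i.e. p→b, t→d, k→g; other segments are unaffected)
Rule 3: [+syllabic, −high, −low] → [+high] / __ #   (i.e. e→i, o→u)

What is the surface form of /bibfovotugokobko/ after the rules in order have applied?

Rule 1 (stop-cluster e-epenthesis): /b/ and /k/ form a stop–stop cluster, so [e] is inserted between them. /bibfovotugokobko/ → bibfovotugokobeko.
Rule 2 (intervocalic voicing): /t/ is a voiceless stop between vowels /o/ and /u/, so it voices to [d]. /k/ is a voiceless stop between vowels /o/ and /o/, so it voices to [g]. /k/ is a voiceless stop between vowels /e/ and /o/, so it voices to [g]. /bibfovotugokobeko/ → bibfovodugogobego.
Rule 3 (final vowel raising): /o/ is a mid vowel in word-final position, so it raises to [u]. /bibfovodugogobego/ → bibfovodugogobegu.

bibfovodugogobegu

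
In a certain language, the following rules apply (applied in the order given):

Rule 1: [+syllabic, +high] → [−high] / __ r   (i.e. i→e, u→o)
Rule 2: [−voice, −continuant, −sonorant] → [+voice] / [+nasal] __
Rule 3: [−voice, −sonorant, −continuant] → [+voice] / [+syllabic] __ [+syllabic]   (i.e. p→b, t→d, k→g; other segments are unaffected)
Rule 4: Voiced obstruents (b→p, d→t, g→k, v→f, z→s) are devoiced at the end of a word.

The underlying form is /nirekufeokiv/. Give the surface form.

neregufeogif

Rule 1 (pre-rhotic lowering): /i/ is a high vowel immediately before /r/, so it lowers to [e]. /nirekufeokiv/ → nerekufeokiv.
Rule 2 (post-nasal voicing): no segment meets the environment; /nerekufeokiv/ is unchanged.
Rule 3 (intervocalic voicing): /k/ is a voiceless stop between vowels /e/ and /u/, so it voices to [g]. /k/ is a voiceless stop between vowels /o/ and /i/, so it voices to [g]. /nerekufeokiv/ → neregufeogiv.
Rule 4 (final devoicing): /v/ is a voiced obstruent in word-final position, so it devoices to [f]. /neregufeogiv/ → neregufeogif.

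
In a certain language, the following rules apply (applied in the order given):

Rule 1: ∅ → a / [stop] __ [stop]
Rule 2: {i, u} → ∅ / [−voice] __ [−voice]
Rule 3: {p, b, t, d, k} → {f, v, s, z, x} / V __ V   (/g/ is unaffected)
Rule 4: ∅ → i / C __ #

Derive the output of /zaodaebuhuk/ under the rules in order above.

zaozaevuhki

Rule 1 (stop-cluster a-epenthesis): no segment meets the environment; /zaodaebuhuk/ is unchanged.
Rule 2 (high vowel syncope): /u/ is a high vowel flanked by voiceless consonants /h/ and /k/, so it deletes. /zaodaebuhuk/ → zaodaebuhk.
Rule 3 (intervocalic spirantization): /d/ is a stop between vowels /o/ and /a/, so it spirantizes to the fricative [z]. /b/ is a stop between vowels /e/ and /u/, so it spirantizes to the fricative [v]. /zaodaebuhk/ → zaozaevuhk.
Rule 4 (final i-epenthesis): the form ends in the consonant /k/, so [i] is inserted word-finally. /zaozaevuhk/ → zaozaevuhki.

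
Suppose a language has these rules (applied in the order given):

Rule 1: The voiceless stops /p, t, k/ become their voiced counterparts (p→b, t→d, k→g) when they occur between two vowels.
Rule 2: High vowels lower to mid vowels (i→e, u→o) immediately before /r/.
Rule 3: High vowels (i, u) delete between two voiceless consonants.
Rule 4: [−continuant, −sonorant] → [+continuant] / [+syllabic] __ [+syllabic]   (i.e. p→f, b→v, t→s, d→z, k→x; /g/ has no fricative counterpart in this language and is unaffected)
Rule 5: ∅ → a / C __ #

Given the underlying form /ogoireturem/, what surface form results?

Rule 1 (intervocalic voicing): /t/ is a voiceless stop between vowels /e/ and /u/, so it voices to [d]. /ogoireturem/ → ogoiredurem.
Rule 2 (pre-rhotic lowering): /i/ is a high vowel immediately before /r/, so it lowers to [e]. /u/ is a high vowel immediately before /r/, so it lowers to [o]. /ogoiredurem/ → ogoeredorem.
Rule 3 (high vowel syncope): no segment meets the environment; /ogoeredorem/ is unchanged.
Rule 4 (intervocalic spirantization): /d/ is a stop between vowels /e/ and /o/, so it spirantizes to the fricative [z]. /ogoeredorem/ → ogoerezorem.
Rule 5 (final a-epenthesis): the form ends in the consonant /m/, so [a] is inserted word-finally. /ogoerezorem/ → ogoerezorema.

ogoerezorema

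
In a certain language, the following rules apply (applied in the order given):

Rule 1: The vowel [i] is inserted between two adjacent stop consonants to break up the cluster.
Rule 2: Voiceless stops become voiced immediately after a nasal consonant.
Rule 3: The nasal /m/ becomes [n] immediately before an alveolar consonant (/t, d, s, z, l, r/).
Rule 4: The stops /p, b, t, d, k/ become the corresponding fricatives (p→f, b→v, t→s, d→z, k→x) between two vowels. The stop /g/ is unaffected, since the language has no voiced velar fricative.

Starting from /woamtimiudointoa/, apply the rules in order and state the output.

Rule 1 (stop-cluster i-epenthesis): no segment meets the environment; /woamtimiudointoa/ is unchanged.
Rule 2 (post-nasal voicing): /t/ is a voiceless stop immediately after the nasal /m/, so it voices to [d]. /t/ is a voiceless stop immediately after the nasal /n/, so it voices to [d]. /woamtimiudointoa/ → woamdimiudoindoa.
Rule 3 (nasal place assimilation): /m/ precedes the alveolar consonant /d/, so it assimilates in place to [n]. /woamdimiudoindoa/ → woandimiudoindoa.
Rule 4 (intervocalic spirantization): /d/ is a stop between vowels /u/ and /o/, so it spirantizes to the fricative [z]. /woandimiudoindoa/ → woandimiuzoindoa.

woandimiuzoindoa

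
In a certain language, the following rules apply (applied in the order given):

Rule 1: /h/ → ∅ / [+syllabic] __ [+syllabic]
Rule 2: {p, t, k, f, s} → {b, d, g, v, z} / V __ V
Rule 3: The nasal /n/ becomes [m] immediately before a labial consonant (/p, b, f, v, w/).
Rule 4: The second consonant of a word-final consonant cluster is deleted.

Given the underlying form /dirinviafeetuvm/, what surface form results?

Rule 1 (intervocalic h-deletion): no segment meets the environment; /dirinviafeetuvm/ is unchanged.
Rule 2 (intervocalic voicing): /f/ is a voiceless obstruent between vowels /a/ and /e/, so it voices to [v]. /t/ is a voiceless obstruent between vowels /e/ and /u/, so it voices to [d]. /dirinviafeetuvm/ → dirinviaveeduvm.
Rule 3 (nasal place assimilation): /n/ precedes the labial consonant /v/, so it assimilates in place to [m]. /dirinviaveeduvm/ → dirimviaveeduvm.
Rule 4 (final cluster simplification): /m/ is the second consonant of a word-final cluster /vm/, so it deletes. /dirimviaveeduvm/ → dirimviaveeduv.

dirimviaveeduv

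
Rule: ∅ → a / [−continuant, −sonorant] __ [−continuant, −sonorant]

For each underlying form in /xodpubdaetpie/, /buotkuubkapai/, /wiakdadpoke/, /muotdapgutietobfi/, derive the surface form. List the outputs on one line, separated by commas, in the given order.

/xodpubdaetpie/: /d/ and /p/ form a stop–stop cluster, so [a] is inserted between them. /b/ and /d/ form a stop–stop cluster, so [a] is inserted between them. /t/ and /p/ form a stop–stop cluster, so [a] is inserted between them. → [xodapubadaetapie].
/buotkuubkapai/: /t/ and /k/ form a stop–stop cluster, so [a] is inserted between them. /b/ and /k/ form a stop–stop cluster, so [a] is inserted between them. → [buotakuubakapai].
/wiakdadpoke/: /k/ and /d/ form a stop–stop cluster, so [a] is inserted between them. /d/ and /p/ form a stop–stop cluster, so [a] is inserted between them. → [wiakadadapoke].
/muotdapgutietobfi/: /t/ and /d/ form a stop–stop cluster, so [a] is inserted between them. /p/ and /g/ form a stop–stop cluster, so [a] is inserted between them. → [muotadapagutietobfi].

xodapubadaetapie, buotakuubakapai, wiakadadapoke, muotadapagutietobfi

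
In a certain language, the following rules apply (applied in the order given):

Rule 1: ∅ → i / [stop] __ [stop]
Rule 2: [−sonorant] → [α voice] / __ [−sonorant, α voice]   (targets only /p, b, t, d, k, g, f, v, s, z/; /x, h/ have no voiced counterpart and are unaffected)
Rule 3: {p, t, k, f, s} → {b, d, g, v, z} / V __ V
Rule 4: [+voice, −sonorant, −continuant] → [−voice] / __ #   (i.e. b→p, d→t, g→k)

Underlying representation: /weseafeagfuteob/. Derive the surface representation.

wezeaveakfudeop

Rule 1 (stop-cluster i-epenthesis): no segment meets the environment; /weseafeagfuteob/ is unchanged.
Rule 2 (regressive voicing assimilation): /g/ precedes the voiceless obstruent /f/, so it devoices to [k] by assimilation. /weseafeagfuteob/ → weseafeakfuteob.
Rule 3 (intervocalic voicing): /s/ is a voiceless obstruent between vowels /e/ and /e/, so it voices to [z]. /f/ is a voiceless obstruent between vowels /a/ and /e/, so it voices to [v]. /t/ is a voiceless obstruent between vowels /u/ and /e/, so it voices to [d]. /weseafeakfuteob/ → wezeaveakfudeob.
Rule 4 (final devoicing): /b/ is a voiced stop in word-final position, so it devoices to [p]. /wezeaveakfudeob/ → wezeaveakfudeop.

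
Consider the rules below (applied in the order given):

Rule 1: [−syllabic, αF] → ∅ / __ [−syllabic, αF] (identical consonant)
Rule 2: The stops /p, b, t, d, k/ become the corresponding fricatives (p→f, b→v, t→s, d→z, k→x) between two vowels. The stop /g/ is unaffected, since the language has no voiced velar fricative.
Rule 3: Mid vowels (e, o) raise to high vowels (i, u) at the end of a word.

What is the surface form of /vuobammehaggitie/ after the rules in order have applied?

Rule 1 (degemination): /mm/ is a geminate; the first /m/ deletes. /gg/ is a geminate; the first /g/ deletes. /vuobammehaggitie/ → vuobamehagitie.
Rule 2 (intervocalic spirantization): /b/ is a stop between vowels /o/ and /a/, so it spirantizes to the fricative [v]. /t/ is a stop between vowels /i/ and /i/, so it spirantizes to the fricative [s]. /vuobamehagitie/ → vuovamehagisie.
Rule 3 (final vowel raising): /e/ is a mid vowel in word-final position, so it raises to [i]. /vuovamehagisie/ → vuovamehagisii.

vuovamehagisii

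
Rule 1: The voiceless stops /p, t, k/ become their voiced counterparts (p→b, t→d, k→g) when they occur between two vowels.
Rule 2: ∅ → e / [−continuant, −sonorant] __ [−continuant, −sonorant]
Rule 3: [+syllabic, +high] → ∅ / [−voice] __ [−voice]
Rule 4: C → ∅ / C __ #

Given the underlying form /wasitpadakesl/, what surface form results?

Rule 1 (intervocalic voicing): /k/ is a voiceless stop between vowels /a/ and /e/, so it voices to [g]. /wasitpadakesl/ → wasitpadagesl.
Rule 2 (stop-cluster e-epenthesis): /t/ and /p/ form a stop–stop cluster, so [e] is inserted between them. /wasitpadagesl/ → wasitepadagesl.
Rule 3 (high vowel syncope): /i/ is a high vowel flanked by voiceless consonants /s/ and /t/, so it deletes. /wasitepadagesl/ → wastepadagesl.
Rule 4 (final cluster simplification): /l/ is the second consonant of a word-final cluster /sl/, so it deletes. /wastepadagesl/ → wastepadages.

wastepadages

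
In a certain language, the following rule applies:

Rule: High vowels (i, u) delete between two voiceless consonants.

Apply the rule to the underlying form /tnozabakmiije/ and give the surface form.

No segment of /tnozabakmiije/ meets the structural description of the rule, so the form surfaces unchanged.

tnozabakmiije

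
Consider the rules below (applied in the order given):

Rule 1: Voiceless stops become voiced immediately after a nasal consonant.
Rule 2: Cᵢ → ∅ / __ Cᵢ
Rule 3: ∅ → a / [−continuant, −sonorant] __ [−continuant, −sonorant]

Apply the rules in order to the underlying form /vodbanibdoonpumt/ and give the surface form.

Rule 1 (post-nasal voicing): /p/ is a voiceless stop immediately after the nasal /n/, so it voices to [b]. /t/ is a voiceless stop immediately after the nasal /m/, so it voices to [d]. /vodbanibdoonpumt/ → vodbanibdoonbumd.
Rule 2 (degemination): no segment meets the environment; /vodbanibdoonbumd/ is unchanged.
Rule 3 (stop-cluster a-epenthesis): /d/ and /b/ form a stop–stop cluster, so [a] is inserted between them. /b/ and /d/ form a stop–stop cluster, so [a] is inserted between them. /vodbanibdoonbumd/ → vodabanibadoonbumd.

vodabanibadoonbumd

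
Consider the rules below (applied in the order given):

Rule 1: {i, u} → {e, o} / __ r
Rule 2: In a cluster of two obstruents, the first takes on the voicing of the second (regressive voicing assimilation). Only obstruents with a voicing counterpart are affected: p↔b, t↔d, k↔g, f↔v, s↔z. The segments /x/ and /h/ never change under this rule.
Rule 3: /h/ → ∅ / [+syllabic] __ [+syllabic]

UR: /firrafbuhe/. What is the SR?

Rule 1 (pre-rhotic lowering): /i/ is a high vowel immediately before /r/, so it lowers to [e]. /firrafbuhe/ → ferrafbuhe.
Rule 2 (regressive voicing assimilation): /f/ precedes the voiced obstruent /b/, so it voices to [v] by assimilation. /ferrafbuhe/ → ferravbuhe.
Rule 3 (intervocalic h-deletion): /h/ occurs between vowels /u/ and /e/, so it deletes. /ferravbuhe/ → ferravbue.

ferravbue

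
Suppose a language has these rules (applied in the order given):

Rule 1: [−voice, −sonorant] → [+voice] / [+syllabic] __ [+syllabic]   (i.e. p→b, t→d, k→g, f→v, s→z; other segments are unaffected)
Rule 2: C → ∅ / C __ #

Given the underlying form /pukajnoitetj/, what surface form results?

Rule 1 (intervocalic voicing): /k/ is a voiceless obstruent between vowels /u/ and /a/, so it voices to [g]. /t/ is a voiceless obstruent between vowels /i/ and /e/, so it voices to [d]. /pukajnoitetj/ → pugajnoidetj.
Rule 2 (final cluster simplification): /j/ is the second consonant of a word-final cluster /tj/, so it deletes. /pugajnoidetj/ → pugajnoidet.

pugajnoidet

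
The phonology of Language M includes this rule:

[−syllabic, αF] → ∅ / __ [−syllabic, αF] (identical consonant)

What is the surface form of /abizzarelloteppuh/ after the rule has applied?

abizarelotepuh

/zz/ is a geminate; the first /z/ deletes.
/ll/ is a geminate; the first /l/ deletes.
/pp/ is a geminate; the first /p/ deletes.
The other instances of /b/, /z/, /r/, /l/, /t/, /p/, /h/ do not occur in the required environment and remain unchanged.
Surface form: [abizarelotepuh].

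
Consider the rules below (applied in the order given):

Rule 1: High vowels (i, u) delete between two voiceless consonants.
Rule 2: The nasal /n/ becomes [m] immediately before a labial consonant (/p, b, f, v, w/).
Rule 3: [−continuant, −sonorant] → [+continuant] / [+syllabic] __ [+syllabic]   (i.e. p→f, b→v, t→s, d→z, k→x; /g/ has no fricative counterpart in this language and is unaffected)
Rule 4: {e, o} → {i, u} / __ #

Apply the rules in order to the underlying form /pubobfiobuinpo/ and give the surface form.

Rule 1 (high vowel syncope): no segment meets the environment; /pubobfiobuinpo/ is unchanged.
Rule 2 (nasal place assimilation): /n/ precedes the labial consonant /p/, so it assimilates in place to [m]. /pubobfiobuinpo/ → pubobfiobuimpo.
Rule 3 (intervocalic spirantization): /b/ is a stop between vowels /u/ and /o/, so it spirantizes to the fricative [v]. /b/ is a stop between vowels /o/ and /u/, so it spirantizes to the fricative [v]. /pubobfiobuimpo/ → puvobfiovuimpo.
Rule 4 (final vowel raising): /o/ is a mid vowel in word-final position, so it raises to [u]. /puvobfiovuimpo/ → puvobfiovuimpu.

puvobfiovuimpu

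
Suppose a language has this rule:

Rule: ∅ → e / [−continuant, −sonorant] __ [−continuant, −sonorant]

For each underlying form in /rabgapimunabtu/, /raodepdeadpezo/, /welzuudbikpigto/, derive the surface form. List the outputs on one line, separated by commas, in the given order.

rabegapimunabetu, raodepedeadepezo, welzuudebikepigeto

/rabgapimunabtu/: /b/ and /g/ form a stop–stop cluster, so [e] is inserted between them. /b/ and /t/ form a stop–stop cluster, so [e] is inserted between them. → [rabegapimunabetu].
/raodepdeadpezo/: /p/ and /d/ form a stop–stop cluster, so [e] is inserted between them. /d/ and /p/ form a stop–stop cluster, so [e] is inserted between them. → [raodepedeadepezo].
/welzuudbikpigto/: /d/ and /b/ form a stop–stop cluster, so [e] is inserted between them. /k/ and /p/ form a stop–stop cluster, so [e] is inserted between them. /g/ and /t/ form a stop–stop cluster, so [e] is inserted between them. → [welzuudebikepigeto].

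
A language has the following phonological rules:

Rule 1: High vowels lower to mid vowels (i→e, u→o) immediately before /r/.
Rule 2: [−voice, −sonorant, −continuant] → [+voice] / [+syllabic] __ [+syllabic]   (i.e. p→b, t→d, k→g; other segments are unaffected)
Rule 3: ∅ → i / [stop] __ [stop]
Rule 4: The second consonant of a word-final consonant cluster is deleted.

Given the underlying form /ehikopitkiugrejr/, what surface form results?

Rule 1 (pre-rhotic lowering): no segment meets the environment; /ehikopitkiugrejr/ is unchanged.
Rule 2 (intervocalic voicing): /k/ is a voiceless stop between vowels /i/ and /o/, so it voices to [g]. /p/ is a voiceless stop between vowels /o/ and /i/, so it voices to [b]. /ehikopitkiugrejr/ → ehigobitkiugrejr.
Rule 3 (stop-cluster i-epenthesis): /t/ and /k/ form a stop–stop cluster, so [i] is inserted between them. /ehigobitkiugrejr/ → ehigobitikiugrejr.
Rule 4 (final cluster simplification): /r/ is the second consonant of a word-final cluster /jr/, so it deletes. /ehigobitikiugrejr/ → ehigobitikiugrej.

ehigobitikiugrej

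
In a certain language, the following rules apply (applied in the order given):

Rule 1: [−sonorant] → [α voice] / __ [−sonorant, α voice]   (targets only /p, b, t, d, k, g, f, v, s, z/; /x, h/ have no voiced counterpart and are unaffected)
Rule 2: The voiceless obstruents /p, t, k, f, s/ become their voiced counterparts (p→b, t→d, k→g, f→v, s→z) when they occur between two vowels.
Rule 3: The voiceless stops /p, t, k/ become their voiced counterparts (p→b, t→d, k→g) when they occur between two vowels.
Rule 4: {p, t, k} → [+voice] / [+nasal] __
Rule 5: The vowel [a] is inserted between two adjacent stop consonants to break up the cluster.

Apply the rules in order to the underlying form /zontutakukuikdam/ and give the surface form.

zondudaguguigadam

Rule 1 (regressive voicing assimilation): /k/ precedes the voiced obstruent /d/, so it voices to [g] by assimilation. /zontutakukuikdam/ → zontutakukuigdam.
Rule 2 (intervocalic voicing): /t/ is a voiceless obstruent between vowels /u/ and /a/, so it voices to [d]. /k/ is a voiceless obstruent between vowels /a/ and /u/, so it voices to [g]. /k/ is a voiceless obstruent between vowels /u/ and /u/, so it voices to [g]. /zontutakukuigdam/ → zontudaguguigdam.
Rule 3 (intervocalic voicing): no segment meets the environment; /zontudaguguigdam/ is unchanged.
Rule 4 (post-nasal voicing): /t/ is a voiceless stop immediately after the nasal /n/, so it voices to [d]. /zontudaguguigdam/ → zondudaguguigdam.
Rule 5 (stop-cluster a-epenthesis): /g/ and /d/ form a stop–stop cluster, so [a] is inserted between them. /zondudaguguigdam/ → zondudaguguigadam.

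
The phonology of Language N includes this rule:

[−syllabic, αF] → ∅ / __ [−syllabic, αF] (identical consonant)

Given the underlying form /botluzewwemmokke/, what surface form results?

botluzewemoke

/ww/ is a geminate; the first /w/ deletes.
/mm/ is a geminate; the first /m/ deletes.
/kk/ is a geminate; the first /k/ deletes.
The other instances of /b/, /t/, /l/, /z/, /w/, /m/, /k/ do not occur in the required environment and remain unchanged.
Surface form: [botluzewemoke].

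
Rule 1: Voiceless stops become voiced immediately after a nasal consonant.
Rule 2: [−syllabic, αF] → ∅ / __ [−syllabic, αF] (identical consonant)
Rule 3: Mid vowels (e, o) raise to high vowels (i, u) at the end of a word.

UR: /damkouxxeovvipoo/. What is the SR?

Rule 1 (post-nasal voicing): /k/ is a voiceless stop immediately after the nasal /m/, so it voices to [g]. /damkouxxeovvipoo/ → damgouxxeovvipoo.
Rule 2 (degemination): /xx/ is a geminate; the first /x/ deletes. /vv/ is a geminate; the first /v/ deletes. /damgouxxeovvipoo/ → damgouxeovipoo.
Rule 3 (final vowel raising): /o/ is a mid vowel in word-final position, so it raises to [u]. /damgouxeovipoo/ → damgouxeovipou.

damgouxeovipou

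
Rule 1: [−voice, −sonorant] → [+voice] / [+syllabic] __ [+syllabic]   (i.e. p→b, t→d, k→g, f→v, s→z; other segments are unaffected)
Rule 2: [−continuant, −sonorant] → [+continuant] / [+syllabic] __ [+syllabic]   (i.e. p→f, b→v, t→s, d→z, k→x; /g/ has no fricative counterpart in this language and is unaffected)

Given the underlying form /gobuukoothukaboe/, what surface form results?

govuugoothugavoe

Rule 1 (intervocalic voicing): /k/ is a voiceless obstruent between vowels /u/ and /o/, so it voices to [g]. /k/ is a voiceless obstruent between vowels /u/ and /a/, so it voices to [g]. /gobuukoothukaboe/ → gobuugoothugaboe.
Rule 2 (intervocalic spirantization): /b/ is a stop between vowels /o/ and /u/, so it spirantizes to the fricative [v]. /b/ is a stop between vowels /a/ and /o/, so it spirantizes to the fricative [v]. /gobuugoothugaboe/ → govuugoothugavoe.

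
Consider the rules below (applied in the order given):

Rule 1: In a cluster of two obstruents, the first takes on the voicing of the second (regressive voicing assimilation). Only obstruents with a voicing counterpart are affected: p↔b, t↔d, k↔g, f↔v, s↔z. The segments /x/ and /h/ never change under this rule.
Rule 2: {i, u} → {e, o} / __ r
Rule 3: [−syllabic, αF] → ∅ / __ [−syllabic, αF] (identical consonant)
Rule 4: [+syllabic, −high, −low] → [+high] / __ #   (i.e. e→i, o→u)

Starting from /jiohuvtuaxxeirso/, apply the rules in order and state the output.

jiohuftuaxeersu

Rule 1 (regressive voicing assimilation): /v/ precedes the voiceless obstruent /t/, so it devoices to [f] by assimilation. /jiohuvtuaxxeirso/ → jiohuftuaxxeirso.
Rule 2 (pre-rhotic lowering): /i/ is a high vowel immediately before /r/, so it lowers to [e]. /jiohuftuaxxeirso/ → jiohuftuaxxeerso.
Rule 3 (degemination): /xx/ is a geminate; the first /x/ deletes. /jiohuftuaxxeerso/ → jiohuftuaxeerso.
Rule 4 (final vowel raising): /o/ is a mid vowel in word-final position, so it raises to [u]. /jiohuftuaxeerso/ → jiohuftuaxeersu.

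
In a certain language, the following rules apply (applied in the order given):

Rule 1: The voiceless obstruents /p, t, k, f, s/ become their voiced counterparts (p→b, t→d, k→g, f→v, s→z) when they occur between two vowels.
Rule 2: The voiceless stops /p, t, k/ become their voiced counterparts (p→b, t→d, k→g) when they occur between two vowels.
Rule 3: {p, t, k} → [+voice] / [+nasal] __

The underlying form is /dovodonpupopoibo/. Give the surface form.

dovodonbuboboibo

Rule 1 (intervocalic voicing): /p/ is a voiceless obstruent between vowels /u/ and /o/, so it voices to [b]. /p/ is a voiceless obstruent between vowels /o/ and /o/, so it voices to [b]. /dovodonpupopoibo/ → dovodonpuboboibo.
Rule 2 (intervocalic voicing): no segment meets the environment; /dovodonpuboboibo/ is unchanged.
Rule 3 (post-nasal voicing): /p/ is a voiceless stop immediately after the nasal /n/, so it voices to [b]. /dovodonpuboboibo/ → dovodonbuboboibo.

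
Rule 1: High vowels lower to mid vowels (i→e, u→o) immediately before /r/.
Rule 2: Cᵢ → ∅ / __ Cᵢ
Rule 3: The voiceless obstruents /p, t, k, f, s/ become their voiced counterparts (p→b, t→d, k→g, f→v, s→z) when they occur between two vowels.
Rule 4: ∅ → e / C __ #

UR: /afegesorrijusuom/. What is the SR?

Rule 1 (pre-rhotic lowering): no segment meets the environment; /afegesorrijusuom/ is unchanged.
Rule 2 (degemination): /rr/ is a geminate; the first /r/ deletes. /afegesorrijusuom/ → afegesorijusuom.
Rule 3 (intervocalic voicing): /f/ is a voiceless obstruent between vowels /a/ and /e/, so it voices to [v]. /s/ is a voiceless obstruent between vowels /e/ and /o/, so it voices to [z]. /s/ is a voiceless obstruent between vowels /u/ and /u/, so it voices to [z]. /afegesorijusuom/ → avegezorijuzuom.
Rule 4 (final e-epenthesis): the form ends in the consonant /m/, so [e] is inserted word-finally. /avegezorijuzuom/ → avegezorijuzuome.

avegezorijuzuome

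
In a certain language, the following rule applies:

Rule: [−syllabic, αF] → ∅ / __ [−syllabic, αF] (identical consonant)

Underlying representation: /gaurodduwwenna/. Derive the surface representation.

/dd/ is a geminate; the first /d/ deletes.
/ww/ is a geminate; the first /w/ deletes.
/nn/ is a geminate; the first /n/ deletes.
The other instances of /g/, /r/, /d/, /w/, /n/ do not occur in the required environment and remain unchanged.
Surface form: [gauroduwena].

gauroduwena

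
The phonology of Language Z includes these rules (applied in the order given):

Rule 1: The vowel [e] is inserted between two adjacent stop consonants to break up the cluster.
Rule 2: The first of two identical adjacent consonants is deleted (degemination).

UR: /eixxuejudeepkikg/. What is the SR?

eixuejudeepekikeg

Rule 1 (stop-cluster e-epenthesis): /p/ and /k/ form a stop–stop cluster, so [e] is inserted between them. /k/ and /g/ form a stop–stop cluster, so [e] is inserted between them. /eixxuejudeepkikg/ → eixxuejudeepekikeg.
Rule 2 (degemination): /xx/ is a geminate; the first /x/ deletes. /eixxuejudeepekikeg/ → eixuejudeepekikeg.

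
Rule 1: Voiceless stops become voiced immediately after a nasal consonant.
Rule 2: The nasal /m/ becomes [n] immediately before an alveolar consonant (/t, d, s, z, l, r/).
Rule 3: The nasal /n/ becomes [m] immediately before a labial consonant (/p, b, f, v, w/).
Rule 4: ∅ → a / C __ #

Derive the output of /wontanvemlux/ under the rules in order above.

Rule 1 (post-nasal voicing): /t/ is a voiceless stop immediately after the nasal /n/, so it voices to [d]. /wontanvemlux/ → wondanvemlux.
Rule 2 (nasal place assimilation): /m/ precedes the alveolar consonant /l/, so it assimilates in place to [n]. /wondanvemlux/ → wondanvenlux.
Rule 3 (nasal place assimilation): /n/ precedes the labial consonant /v/, so it assimilates in place to [m]. /wondanvenlux/ → wondamvenlux.
Rule 4 (final a-epenthesis): the form ends in the consonant /x/, so [a] is inserted word-finally. /wondamvenlux/ → wondamvenluxa.

wondamvenluxa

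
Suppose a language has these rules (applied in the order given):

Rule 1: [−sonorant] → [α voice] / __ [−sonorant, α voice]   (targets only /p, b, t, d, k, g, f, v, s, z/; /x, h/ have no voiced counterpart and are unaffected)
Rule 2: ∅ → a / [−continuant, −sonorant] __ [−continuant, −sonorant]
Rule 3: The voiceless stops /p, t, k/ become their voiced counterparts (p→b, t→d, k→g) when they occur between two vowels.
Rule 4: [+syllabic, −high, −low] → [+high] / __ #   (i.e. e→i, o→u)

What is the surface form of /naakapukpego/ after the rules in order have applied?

naagabugabegu

Rule 1 (regressive voicing assimilation): no segment meets the environment; /naakapukpego/ is unchanged.
Rule 2 (stop-cluster a-epenthesis): /k/ and /p/ form a stop–stop cluster, so [a] is inserted between them. /naakapukpego/ → naakapukapego.
Rule 3 (intervocalic voicing): /k/ is a voiceless stop between vowels /a/ and /a/, so it voices to [g]. /p/ is a voiceless stop between vowels /a/ and /u/, so it voices to [b]. /k/ is a voiceless stop between vowels /u/ and /a/, so it voices to [g]. /p/ is a voiceless stop between vowels /a/ and /e/, so it voices to [b]. /naakapukapego/ → naagabugabego.
Rule 4 (final vowel raising): /o/ is a mid vowel in word-final position, so it raises to [u]. /naagabugabego/ → naagabugabegu.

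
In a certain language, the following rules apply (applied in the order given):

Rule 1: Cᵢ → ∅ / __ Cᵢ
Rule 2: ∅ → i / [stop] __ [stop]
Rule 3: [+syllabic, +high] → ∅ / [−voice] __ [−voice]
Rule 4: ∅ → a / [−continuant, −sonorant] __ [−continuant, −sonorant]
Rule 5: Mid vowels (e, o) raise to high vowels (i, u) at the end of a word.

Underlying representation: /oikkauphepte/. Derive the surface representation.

oikauphepati

Rule 1 (degemination): /kk/ is a geminate; the first /k/ deletes. /oikkauphepte/ → oikauphepte.
Rule 2 (stop-cluster i-epenthesis): /p/ and /t/ form a stop–stop cluster, so [i] is inserted between them. /oikauphepte/ → oikauphepite.
Rule 3 (high vowel syncope): /i/ is a high vowel flanked by voiceless consonants /p/ and /t/, so it deletes. /oikauphepite/ → oikauphepte.
Rule 4 (stop-cluster a-epenthesis): /p/ and /t/ form a stop–stop cluster, so [a] is inserted between them. /oikauphepte/ → oikauphepate.
Rule 5 (final vowel raising): /e/ is a mid vowel in word-final position, so it raises to [i]. /oikauphepate/ → oikauphepati.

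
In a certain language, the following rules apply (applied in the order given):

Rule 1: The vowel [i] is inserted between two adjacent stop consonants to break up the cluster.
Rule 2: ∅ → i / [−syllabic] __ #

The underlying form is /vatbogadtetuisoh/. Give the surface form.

Rule 1 (stop-cluster i-epenthesis): /t/ and /b/ form a stop–stop cluster, so [i] is inserted between them. /d/ and /t/ form a stop–stop cluster, so [i] is inserted between them. /vatbogadtetuisoh/ → vatibogaditetuisoh.
Rule 2 (final i-epenthesis): the form ends in the consonant /h/, so [i] is inserted word-finally. /vatibogaditetuisoh/ → vatibogaditetuisohi.

vatibogaditetuisohi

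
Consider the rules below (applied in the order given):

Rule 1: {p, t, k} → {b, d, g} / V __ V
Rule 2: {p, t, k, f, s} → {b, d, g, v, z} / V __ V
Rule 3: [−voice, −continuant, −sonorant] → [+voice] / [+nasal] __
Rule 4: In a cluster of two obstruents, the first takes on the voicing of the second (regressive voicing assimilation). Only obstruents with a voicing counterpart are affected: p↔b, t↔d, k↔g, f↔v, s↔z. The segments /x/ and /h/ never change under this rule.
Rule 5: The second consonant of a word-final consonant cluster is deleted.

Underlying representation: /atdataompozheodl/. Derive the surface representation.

addadaombosheod

Rule 1 (intervocalic voicing): /t/ is a voiceless stop between vowels /a/ and /a/, so it voices to [d]. /atdataompozheodl/ → atdadaompozheodl.
Rule 2 (intervocalic voicing): no segment meets the environment; /atdadaompozheodl/ is unchanged.
Rule 3 (post-nasal voicing): /p/ is a voiceless stop immediately after the nasal /m/, so it voices to [b]. /atdadaompozheodl/ → atdadaombozheodl.
Rule 4 (regressive voicing assimilation): /t/ precedes the voiced obstruent /d/, so it voices to [d] by assimilation. /z/ precedes the voiceless obstruent /h/, so it devoices to [s] by assimilation. /atdadaombozheodl/ → addadaombosheodl.
Rule 5 (final cluster simplification): /l/ is the second consonant of a word-final cluster /dl/, so it deletes. /addadaombosheodl/ → addadaombosheod.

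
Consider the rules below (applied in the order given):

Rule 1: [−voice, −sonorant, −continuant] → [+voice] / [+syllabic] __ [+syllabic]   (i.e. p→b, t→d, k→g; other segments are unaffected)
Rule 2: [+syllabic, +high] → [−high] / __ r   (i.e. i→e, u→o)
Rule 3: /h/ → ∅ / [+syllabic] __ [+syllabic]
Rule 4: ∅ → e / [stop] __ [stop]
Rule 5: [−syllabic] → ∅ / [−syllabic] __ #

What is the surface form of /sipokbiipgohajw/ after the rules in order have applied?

sibokebiipegoaj

Rule 1 (intervocalic voicing): /p/ is a voiceless stop between vowels /i/ and /o/, so it voices to [b]. /sipokbiipgohajw/ → sibokbiipgohajw.
Rule 2 (pre-rhotic lowering): no segment meets the environment; /sibokbiipgohajw/ is unchanged.
Rule 3 (intervocalic h-deletion): /h/ occurs between vowels /o/ and /a/, so it deletes. /sibokbiipgohajw/ → sibokbiipgoajw.
Rule 4 (stop-cluster e-epenthesis): /k/ and /b/ form a stop–stop cluster, so [e] is inserted between them. /p/ and /g/ form a stop–stop cluster, so [e] is inserted between them. /sibokbiipgoajw/ → sibokebiipegoajw.
Rule 5 (final cluster simplification): /w/ is the second consonant of a word-final cluster /jw/, so it deletes. /sibokebiipegoajw/ → sibokebiipegoaj.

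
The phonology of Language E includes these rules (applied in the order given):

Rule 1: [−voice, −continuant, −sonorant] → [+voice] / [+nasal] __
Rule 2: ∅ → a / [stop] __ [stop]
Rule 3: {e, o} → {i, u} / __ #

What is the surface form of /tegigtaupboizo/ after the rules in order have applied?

tegigataupaboizu

Rule 1 (post-nasal voicing): no segment meets the environment; /tegigtaupboizo/ is unchanged.
Rule 2 (stop-cluster a-epenthesis): /g/ and /t/ form a stop–stop cluster, so [a] is inserted between them. /p/ and /b/ form a stop–stop cluster, so [a] is inserted between them. /tegigtaupboizo/ → tegigataupaboizo.
Rule 3 (final vowel raising): /o/ is a mid vowel in word-final position, so it raises to [u]. /tegigataupaboizo/ → tegigataupaboizu.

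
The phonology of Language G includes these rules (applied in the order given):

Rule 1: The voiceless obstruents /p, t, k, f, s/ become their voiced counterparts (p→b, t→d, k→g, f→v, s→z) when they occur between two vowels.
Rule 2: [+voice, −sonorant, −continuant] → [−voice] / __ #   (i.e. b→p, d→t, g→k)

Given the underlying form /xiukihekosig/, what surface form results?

Rule 1 (intervocalic voicing): /k/ is a voiceless obstruent between vowels /u/ and /i/, so it voices to [g]. /k/ is a voiceless obstruent between vowels /e/ and /o/, so it voices to [g]. /s/ is a voiceless obstruent between vowels /o/ and /i/, so it voices to [z]. /xiukihekosig/ → xiugihegozig.
Rule 2 (final devoicing): /g/ is a voiced stop in word-final position, so it devoices to [k]. /xiugihegozig/ → xiugihegozik.

xiugihegozik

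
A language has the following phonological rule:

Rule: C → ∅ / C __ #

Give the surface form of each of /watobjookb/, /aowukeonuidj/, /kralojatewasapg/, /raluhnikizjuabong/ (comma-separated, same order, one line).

/watobjookb/: /b/ is the second consonant of a word-final cluster /kb/, so it deletes. → [watobjook].
/aowukeonuidj/: /j/ is the second consonant of a word-final cluster /dj/, so it deletes. → [aowukeonuid].
/kralojatewasapg/: /g/ is the second consonant of a word-final cluster /pg/, so it deletes. → [kralojatewasap].
/raluhnikizjuabong/: /g/ is the second consonant of a word-final cluster /ng/, so it deletes. → [raluhnikizjuabon].

watobjook, aowukeonuid, kralojatewasap, raluhnikizjuabon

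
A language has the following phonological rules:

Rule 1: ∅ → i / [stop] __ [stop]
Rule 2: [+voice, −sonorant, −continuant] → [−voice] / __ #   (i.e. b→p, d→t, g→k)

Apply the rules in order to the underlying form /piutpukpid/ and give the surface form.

Rule 1 (stop-cluster i-epenthesis): /t/ and /p/ form a stop–stop cluster, so [i] is inserted between them. /k/ and /p/ form a stop–stop cluster, so [i] is inserted between them. /piutpukpid/ → piutipukipid.
Rule 2 (final devoicing): /d/ is a voiced stop in word-final position, so it devoices to [t]. /piutipukipid/ → piutipukipit.

piutipukipit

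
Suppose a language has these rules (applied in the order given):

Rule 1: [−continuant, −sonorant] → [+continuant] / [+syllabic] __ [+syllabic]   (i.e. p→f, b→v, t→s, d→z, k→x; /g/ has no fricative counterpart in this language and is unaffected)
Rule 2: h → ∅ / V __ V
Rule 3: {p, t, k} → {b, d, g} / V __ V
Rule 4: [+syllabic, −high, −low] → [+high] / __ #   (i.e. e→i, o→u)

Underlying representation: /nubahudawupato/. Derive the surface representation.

nuvauzawufasu

Rule 1 (intervocalic spirantization): /b/ is a stop between vowels /u/ and /a/, so it spirantizes to the fricative [v]. /d/ is a stop between vowels /u/ and /a/, so it spirantizes to the fricative [z]. /p/ is a stop between vowels /u/ and /a/, so it spirantizes to the fricative [f]. /t/ is a stop between vowels /a/ and /o/, so it spirantizes to the fricative [s]. /nubahudawupato/ → nuvahuzawufaso.
Rule 2 (intervocalic h-deletion): /h/ occurs between vowels /a/ and /u/, so it deletes. /nuvahuzawufaso/ → nuvauzawufaso.
Rule 3 (intervocalic voicing): no segment meets the environment; /nuvauzawufaso/ is unchanged.
Rule 4 (final vowel raising): /o/ is a mid vowel in word-final position, so it raises to [u]. /nuvauzawufaso/ → nuvauzawufasu.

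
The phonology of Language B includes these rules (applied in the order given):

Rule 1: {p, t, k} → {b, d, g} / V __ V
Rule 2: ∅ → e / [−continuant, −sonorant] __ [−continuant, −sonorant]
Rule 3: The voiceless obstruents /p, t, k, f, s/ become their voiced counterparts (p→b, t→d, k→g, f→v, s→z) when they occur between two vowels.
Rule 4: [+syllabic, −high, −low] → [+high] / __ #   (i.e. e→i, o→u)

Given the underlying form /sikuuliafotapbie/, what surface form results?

siguuliavodabebii

Rule 1 (intervocalic voicing): /k/ is a voiceless stop between vowels /i/ and /u/, so it voices to [g]. /t/ is a voiceless stop between vowels /o/ and /a/, so it voices to [d]. /sikuuliafotapbie/ → siguuliafodapbie.
Rule 2 (stop-cluster e-epenthesis): /p/ and /b/ form a stop–stop cluster, so [e] is inserted between them. /siguuliafodapbie/ → siguuliafodapebie.
Rule 3 (intervocalic voicing): /f/ is a voiceless obstruent between vowels /a/ and /o/, so it voices to [v]. /p/ is a voiceless obstruent between vowels /a/ and /e/, so it voices to [b]. /siguuliafodapebie/ → siguuliavodabebie.
Rule 4 (final vowel raising): /e/ is a mid vowel in word-final position, so it raises to [i]. /siguuliavodabebie/ → siguuliavodabebii.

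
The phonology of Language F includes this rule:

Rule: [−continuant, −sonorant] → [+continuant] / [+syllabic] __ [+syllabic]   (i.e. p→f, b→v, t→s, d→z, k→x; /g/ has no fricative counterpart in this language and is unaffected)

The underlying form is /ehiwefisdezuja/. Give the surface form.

ehiwefisdezuja

No segment of /ehiwefisdezuja/ meets the structural description of the rule, so the form surfaces unchanged.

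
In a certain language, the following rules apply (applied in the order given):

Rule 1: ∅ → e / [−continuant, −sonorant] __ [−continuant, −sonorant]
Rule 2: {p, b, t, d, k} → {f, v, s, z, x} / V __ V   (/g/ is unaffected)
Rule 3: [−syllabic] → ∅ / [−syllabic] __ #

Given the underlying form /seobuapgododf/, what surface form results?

seovuafegozod

Rule 1 (stop-cluster e-epenthesis): /p/ and /g/ form a stop–stop cluster, so [e] is inserted between them. /seobuapgododf/ → seobuapegododf.
Rule 2 (intervocalic spirantization): /b/ is a stop between vowels /o/ and /u/, so it spirantizes to the fricative [v]. /p/ is a stop between vowels /a/ and /e/, so it spirantizes to the fricative [f]. /d/ is a stop between vowels /o/ and /o/, so it spirantizes to the fricative [z]. /seobuapegododf/ → seovuafegozodf.
Rule 3 (final cluster simplification): /f/ is the second consonant of a word-final cluster /df/, so it deletes. /seovuafegozodf/ → seovuafegozod.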